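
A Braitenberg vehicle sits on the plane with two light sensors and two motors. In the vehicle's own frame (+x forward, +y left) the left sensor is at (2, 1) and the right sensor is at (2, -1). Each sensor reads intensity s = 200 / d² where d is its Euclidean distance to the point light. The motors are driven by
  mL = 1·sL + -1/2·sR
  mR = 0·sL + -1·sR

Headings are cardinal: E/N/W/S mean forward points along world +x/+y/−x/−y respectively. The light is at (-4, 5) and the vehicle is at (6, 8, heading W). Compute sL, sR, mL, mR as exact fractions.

left sensor world pos  = (4, 7); dL² = 68
right sensor world pos = (4, 9); dR² = 80
sL = 200/68 = 50/17
sR = 200/80 = 5/2
mL = 1·sL + -1/2·sR = 115/68
mR = 0·sL + -1·sR = -5/2

50/17 5/2 115/68 -5/2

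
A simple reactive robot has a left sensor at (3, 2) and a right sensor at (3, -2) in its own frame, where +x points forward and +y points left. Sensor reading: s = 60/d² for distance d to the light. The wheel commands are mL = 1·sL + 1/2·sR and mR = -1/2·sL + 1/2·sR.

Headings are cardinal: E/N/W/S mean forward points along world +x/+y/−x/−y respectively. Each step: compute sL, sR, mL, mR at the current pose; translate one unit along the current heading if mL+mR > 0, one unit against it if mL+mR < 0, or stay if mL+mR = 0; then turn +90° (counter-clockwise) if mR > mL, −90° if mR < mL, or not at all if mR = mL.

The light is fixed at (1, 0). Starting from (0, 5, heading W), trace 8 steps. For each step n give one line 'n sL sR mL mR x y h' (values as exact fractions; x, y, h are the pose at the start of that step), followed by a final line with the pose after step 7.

n=0: pose=(0,5,W); sL=12/5, sR=12/13; mL=186/65, mR=-48/65; mL+mR=138/65 → advance +1; mR−mL=-18/5 → turn -1·90°
n=1: pose=(-1,5,N); sL=3/4, sR=15/16; mL=39/32, mR=3/32; mL+mR=21/16 → advance +1; mR−mL=-9/8 → turn -1·90°
n=2: pose=(-1,6,E); sL=12/13, sR=60/17; mL=594/221, mR=288/221; mL+mR=882/221 → advance +1; mR−mL=-18/13 → turn -1·90°
n=3: pose=(0,6,S); sL=6, sR=10/3; mL=23/3, mR=-4/3; mL+mR=19/3 → advance +1; mR−mL=-9 → turn -1·90°
n=4: pose=(0,5,W); sL=12/5, sR=12/13; mL=186/65, mR=-48/65; mL+mR=138/65 → advance +1; mR−mL=-18/5 → turn -1·90°
n=5: pose=(-1,5,N); sL=3/4, sR=15/16; mL=39/32, mR=3/32; mL+mR=21/16 → advance +1; mR−mL=-9/8 → turn -1·90°
n=6: pose=(-1,6,E); sL=12/13, sR=60/17; mL=594/221, mR=288/221; mL+mR=882/221 → advance +1; mR−mL=-18/13 → turn -1·90°
n=7: pose=(0,6,S); sL=6, sR=10/3; mL=23/3, mR=-4/3; mL+mR=19/3 → advance +1; mR−mL=-9 → turn -1·90°

0 12/5 12/13 186/65 -48/65 0 5 W
1 3/4 15/16 39/32 3/32 -1 5 N
2 12/13 60/17 594/221 288/221 -1 6 E
3 6 10/3 23/3 -4/3 0 6 S
4 12/5 12/13 186/65 -48/65 0 5 W
5 3/4 15/16 39/32 3/32 -1 5 N
6 12/13 60/17 594/221 288/221 -1 6 E
7 6 10/3 23/3 -4/3 0 6 S
final 0 5 W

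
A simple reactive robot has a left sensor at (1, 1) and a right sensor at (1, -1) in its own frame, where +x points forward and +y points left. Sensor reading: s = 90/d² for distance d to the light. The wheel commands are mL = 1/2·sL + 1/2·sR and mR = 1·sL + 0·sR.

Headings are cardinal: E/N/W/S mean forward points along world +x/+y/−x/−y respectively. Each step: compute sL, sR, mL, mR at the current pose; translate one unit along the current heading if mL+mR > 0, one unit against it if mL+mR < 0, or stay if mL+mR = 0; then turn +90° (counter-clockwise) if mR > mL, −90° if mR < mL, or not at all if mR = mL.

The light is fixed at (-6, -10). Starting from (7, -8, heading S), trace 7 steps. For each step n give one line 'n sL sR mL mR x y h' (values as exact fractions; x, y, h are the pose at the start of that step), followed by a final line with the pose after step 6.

0 90/197 18/29 3078/5713 90/197 7 -8 S
1 5/8 45/74 365/592 5/8 7 -9 W
2 90/169 90/121 13050/20449 90/169 6 -9 S
3 45/61 45/61 45/61 45/61 6 -10 W
4 90/101 90/101 90/101 90/101 5 -10 W
5 45/41 45/41 45/41 45/41 4 -10 W
6 18/13 18/13 18/13 18/13 3 -10 W
final 2 -10 W

n=0: pose=(7,-8,S); sL=90/197, sR=18/29; mL=3078/5713, mR=90/197; mL+mR=5688/5713 → advance +1; mR−mL=-468/5713 → turn -1·90°
n=1: pose=(7,-9,W); sL=5/8, sR=45/74; mL=365/592, mR=5/8; mL+mR=735/592 → advance +1; mR−mL=5/592 → turn +1·90°
n=2: pose=(6,-9,S); sL=90/169, sR=90/121; mL=13050/20449, mR=90/169; mL+mR=23940/20449 → advance +1; mR−mL=-2160/20449 → turn -1·90°
n=3: pose=(6,-10,W); sL=45/61, sR=45/61; mL=45/61, mR=45/61; mL+mR=90/61 → advance +1; mR−mL=0 → turn +0·90°
n=4: pose=(5,-10,W); sL=90/101, sR=90/101; mL=90/101, mR=90/101; mL+mR=180/101 → advance +1; mR−mL=0 → turn +0·90°
n=5: pose=(4,-10,W); sL=45/41, sR=45/41; mL=45/41, mR=45/41; mL+mR=90/41 → advance +1; mR−mL=0 → turn +0·90°
n=6: pose=(3,-10,W); sL=18/13, sR=18/13; mL=18/13, mR=18/13; mL+mR=36/13 → advance +1; mR−mL=0 → turn +0·90°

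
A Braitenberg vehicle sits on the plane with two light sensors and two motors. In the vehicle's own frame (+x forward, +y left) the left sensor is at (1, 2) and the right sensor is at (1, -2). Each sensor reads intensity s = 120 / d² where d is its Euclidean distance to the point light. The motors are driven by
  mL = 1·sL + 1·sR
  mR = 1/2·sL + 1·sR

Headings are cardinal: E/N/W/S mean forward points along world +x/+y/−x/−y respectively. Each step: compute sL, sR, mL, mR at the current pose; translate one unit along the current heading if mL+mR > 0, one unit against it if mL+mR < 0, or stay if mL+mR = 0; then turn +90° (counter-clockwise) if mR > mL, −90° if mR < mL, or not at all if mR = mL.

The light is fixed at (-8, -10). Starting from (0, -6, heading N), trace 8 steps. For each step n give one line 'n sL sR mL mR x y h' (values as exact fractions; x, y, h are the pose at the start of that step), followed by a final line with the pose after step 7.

0 120/61 24/25 4464/1525 2964/1525 0 -6 N
1 12/13 4/3 88/39 70/39 0 -5 E
2 120/137 24/13 4848/1781 4068/1781 1 -5 S
3 30/17 6/5 252/85 177/85 1 -6 W
4 120/61 24/25 4464/1525 2964/1525 0 -6 N
5 12/13 4/3 88/39 70/39 0 -5 E
6 120/137 24/13 4848/1781 4068/1781 1 -5 S
7 30/17 6/5 252/85 177/85 1 -6 W
final 0 -6 N

n=0: pose=(0,-6,N); sL=120/61, sR=24/25; mL=4464/1525, mR=2964/1525; mL+mR=7428/1525 → advance +1; mR−mL=-60/61 → turn -1·90°
n=1: pose=(0,-5,E); sL=12/13, sR=4/3; mL=88/39, mR=70/39; mL+mR=158/39 → advance +1; mR−mL=-6/13 → turn -1·90°
n=2: pose=(1,-5,S); sL=120/137, sR=24/13; mL=4848/1781, mR=4068/1781; mL+mR=8916/1781 → advance +1; mR−mL=-60/137 → turn -1·90°
n=3: pose=(1,-6,W); sL=30/17, sR=6/5; mL=252/85, mR=177/85; mL+mR=429/85 → advance +1; mR−mL=-15/17 → turn -1·90°
n=4: pose=(0,-6,N); sL=120/61, sR=24/25; mL=4464/1525, mR=2964/1525; mL+mR=7428/1525 → advance +1; mR−mL=-60/61 → turn -1·90°
n=5: pose=(0,-5,E); sL=12/13, sR=4/3; mL=88/39, mR=70/39; mL+mR=158/39 → advance +1; mR−mL=-6/13 → turn -1·90°
n=6: pose=(1,-5,S); sL=120/137, sR=24/13; mL=4848/1781, mR=4068/1781; mL+mR=8916/1781 → advance +1; mR−mL=-60/137 → turn -1·90°
n=7: pose=(1,-6,W); sL=30/17, sR=6/5; mL=252/85, mR=177/85; mL+mR=429/85 → advance +1; mR−mL=-15/17 → turn -1·90°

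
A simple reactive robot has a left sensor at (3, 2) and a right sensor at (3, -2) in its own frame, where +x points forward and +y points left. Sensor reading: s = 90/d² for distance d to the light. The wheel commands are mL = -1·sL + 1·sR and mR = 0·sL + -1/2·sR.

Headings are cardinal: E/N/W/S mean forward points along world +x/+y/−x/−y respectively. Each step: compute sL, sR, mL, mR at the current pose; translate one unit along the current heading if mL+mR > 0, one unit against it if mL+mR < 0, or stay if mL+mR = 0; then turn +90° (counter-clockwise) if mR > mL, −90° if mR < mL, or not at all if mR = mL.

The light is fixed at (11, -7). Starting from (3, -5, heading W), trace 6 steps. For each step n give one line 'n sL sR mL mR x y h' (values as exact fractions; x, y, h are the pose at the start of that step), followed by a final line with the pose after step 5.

0 90/121 90/137 -1440/16577 -45/137 3 -5 W
1 45/53 9/5 252/265 -9/10 4 -5 N
2 90/41 90/17 2160/697 -45/17 4 -4 E
3 45/8 45/32 -135/32 -45/64 5 -4 S
4 2 90/13 64/13 -45/13 5 -3 E
5 9 9/5 -36/5 -9/10 6 -3 S
final 6 -2 E

n=0: pose=(3,-5,W); sL=90/121, sR=90/137; mL=-1440/16577, mR=-45/137; mL+mR=-6885/16577 → advance -1; mR−mL=-4005/16577 → turn -1·90°
n=1: pose=(4,-5,N); sL=45/53, sR=9/5; mL=252/265, mR=-9/10; mL+mR=27/530 → advance +1; mR−mL=-981/530 → turn -1·90°
n=2: pose=(4,-4,E); sL=90/41, sR=90/17; mL=2160/697, mR=-45/17; mL+mR=315/697 → advance +1; mR−mL=-4005/697 → turn -1·90°
n=3: pose=(5,-4,S); sL=45/8, sR=45/32; mL=-135/32, mR=-45/64; mL+mR=-315/64 → advance -1; mR−mL=225/64 → turn +1·90°
n=4: pose=(5,-3,E); sL=2, sR=90/13; mL=64/13, mR=-45/13; mL+mR=19/13 → advance +1; mR−mL=-109/13 → turn -1·90°
n=5: pose=(6,-3,S); sL=9, sR=9/5; mL=-36/5, mR=-9/10; mL+mR=-81/10 → advance -1; mR−mL=63/10 → turn +1·90°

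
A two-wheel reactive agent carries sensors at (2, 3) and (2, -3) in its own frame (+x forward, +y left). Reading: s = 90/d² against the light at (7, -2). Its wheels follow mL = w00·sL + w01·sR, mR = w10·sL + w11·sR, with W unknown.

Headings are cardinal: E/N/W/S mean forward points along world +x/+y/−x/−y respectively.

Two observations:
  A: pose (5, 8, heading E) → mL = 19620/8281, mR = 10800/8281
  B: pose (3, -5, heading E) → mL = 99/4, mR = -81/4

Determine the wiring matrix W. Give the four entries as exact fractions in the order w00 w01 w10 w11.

1 1 -1 1

obs A: pose=(5,8,E) → sL=90/169, sR=90/49, mL=19620/8281, mR=10800/8281
obs B: pose=(3,-5,E) → sL=45/2, sR=9/4, mL=99/4, mR=-81/4
sensor matrix S = [[90/169, 90/49], [45/2, 9/4]]; det S = -664605/16562
solve [mL_A; mL_B] = S·[w00; w01] and [mR_A; mR_B] = S·[w10; w11]:
  w00 = 1, w01 = 1, w10 = -1, w11 = 1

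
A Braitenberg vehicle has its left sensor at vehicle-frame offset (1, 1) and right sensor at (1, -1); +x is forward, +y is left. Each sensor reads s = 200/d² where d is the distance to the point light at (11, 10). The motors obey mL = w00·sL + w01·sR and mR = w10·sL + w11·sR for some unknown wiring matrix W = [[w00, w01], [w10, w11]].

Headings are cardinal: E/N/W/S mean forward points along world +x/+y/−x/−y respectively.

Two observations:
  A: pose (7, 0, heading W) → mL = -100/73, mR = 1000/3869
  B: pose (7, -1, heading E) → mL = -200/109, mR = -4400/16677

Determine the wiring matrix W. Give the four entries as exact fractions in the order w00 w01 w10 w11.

-1 0 -1/2 1/2

obs A: pose=(7,0,W) → sL=100/73, sR=100/53, mL=-100/73, mR=1000/3869
obs B: pose=(7,-1,E) → sL=200/109, sR=200/153, mL=-200/109, mR=-4400/16677
sensor matrix S = [[100/73, 100/53], [200/109, 200/153]]; det S = -107840000/64523313
solve [mL_A; mL_B] = S·[w00; w01] and [mR_A; mR_B] = S·[w10; w11]:
  w00 = -1, w01 = 0, w10 = -1/2, w11 = 1/2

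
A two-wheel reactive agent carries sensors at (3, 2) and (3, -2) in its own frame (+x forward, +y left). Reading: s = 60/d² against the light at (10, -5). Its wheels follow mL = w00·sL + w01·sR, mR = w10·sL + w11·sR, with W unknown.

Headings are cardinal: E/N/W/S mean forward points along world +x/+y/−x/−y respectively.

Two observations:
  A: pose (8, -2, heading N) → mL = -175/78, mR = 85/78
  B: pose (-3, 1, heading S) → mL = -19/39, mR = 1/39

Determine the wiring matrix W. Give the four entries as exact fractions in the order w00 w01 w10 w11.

obs A: pose=(8,-2,N) → sL=15/13, sR=5/3, mL=-175/78, mR=85/78
obs B: pose=(-3,1,S) → sL=6/13, sR=10/39, mL=-19/39, mR=1/39
sensor matrix S = [[15/13, 5/3], [6/13, 10/39]]; det S = -80/169
solve [mL_A; mL_B] = S·[w00; w01] and [mR_A; mR_B] = S·[w10; w11]:
  w00 = -1/2, w01 = -1, w10 = -1/2, w11 = 1

-1/2 -1 -1/2 1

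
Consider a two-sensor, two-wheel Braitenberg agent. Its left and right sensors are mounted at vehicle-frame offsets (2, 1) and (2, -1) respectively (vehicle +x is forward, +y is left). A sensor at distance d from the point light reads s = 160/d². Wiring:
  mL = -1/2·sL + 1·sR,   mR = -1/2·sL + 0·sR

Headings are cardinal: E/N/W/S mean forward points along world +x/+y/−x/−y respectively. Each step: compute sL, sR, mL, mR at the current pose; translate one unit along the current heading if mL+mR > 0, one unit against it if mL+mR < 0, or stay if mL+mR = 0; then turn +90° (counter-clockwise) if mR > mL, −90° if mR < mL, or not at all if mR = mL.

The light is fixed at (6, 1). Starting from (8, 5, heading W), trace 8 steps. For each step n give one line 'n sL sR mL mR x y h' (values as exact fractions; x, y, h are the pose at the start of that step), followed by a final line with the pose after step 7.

0 160/9 32/5 -112/45 -80/9 8 5 W
1 4 40/13 14/13 -2 9 5 N
2 160/41 160/29 4240/1189 -80/41 9 4 E
3 80/13 16 168/13 -40/13 10 4 S
4 32 160/13 -48/13 -16 10 3 W
5 5 40/13 15/26 -5/2 11 3 N
6 160/53 160/49 4560/2597 -80/53 11 2 E
7 16/5 80/13 296/65 -8/5 12 2 S
final 12 1 W

n=0: pose=(8,5,W); sL=160/9, sR=32/5; mL=-112/45, mR=-80/9; mL+mR=-512/45 → advance -1; mR−mL=-32/5 → turn -1·90°
n=1: pose=(9,5,N); sL=4, sR=40/13; mL=14/13, mR=-2; mL+mR=-12/13 → advance -1; mR−mL=-40/13 → turn -1·90°
n=2: pose=(9,4,E); sL=160/41, sR=160/29; mL=4240/1189, mR=-80/41; mL+mR=1920/1189 → advance +1; mR−mL=-160/29 → turn -1·90°
n=3: pose=(10,4,S); sL=80/13, sR=16; mL=168/13, mR=-40/13; mL+mR=128/13 → advance +1; mR−mL=-16 → turn -1·90°
n=4: pose=(10,3,W); sL=32, sR=160/13; mL=-48/13, mR=-16; mL+mR=-256/13 → advance -1; mR−mL=-160/13 → turn -1·90°
n=5: pose=(11,3,N); sL=5, sR=40/13; mL=15/26, mR=-5/2; mL+mR=-25/13 → advance -1; mR−mL=-40/13 → turn -1·90°
n=6: pose=(11,2,E); sL=160/53, sR=160/49; mL=4560/2597, mR=-80/53; mL+mR=640/2597 → advance +1; mR−mL=-160/49 → turn -1·90°
n=7: pose=(12,2,S); sL=16/5, sR=80/13; mL=296/65, mR=-8/5; mL+mR=192/65 → advance +1; mR−mL=-80/13 → turn -1·90°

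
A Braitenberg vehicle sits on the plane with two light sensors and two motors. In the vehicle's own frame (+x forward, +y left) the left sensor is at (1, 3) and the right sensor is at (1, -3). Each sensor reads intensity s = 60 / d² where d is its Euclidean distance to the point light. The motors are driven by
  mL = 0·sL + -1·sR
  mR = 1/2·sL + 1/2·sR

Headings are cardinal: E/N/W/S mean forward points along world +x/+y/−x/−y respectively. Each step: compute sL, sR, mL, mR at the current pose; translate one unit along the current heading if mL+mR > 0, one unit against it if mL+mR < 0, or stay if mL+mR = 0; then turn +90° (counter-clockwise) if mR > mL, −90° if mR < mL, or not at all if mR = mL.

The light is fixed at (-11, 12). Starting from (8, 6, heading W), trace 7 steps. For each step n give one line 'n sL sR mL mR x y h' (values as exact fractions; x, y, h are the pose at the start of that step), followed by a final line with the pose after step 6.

0 4/27 20/111 -20/111 164/999 8 6 W
1 30/289 30/169 -30/169 6870/48841 9 6 S
2 12/89 12/101 -12/101 1140/8989 9 7 E
3 3/17 15/148 -15/148 699/5032 10 7 N
4 60/449 60/401 -60/401 25500/180049 10 8 W
5 6/65 30/193 -30/193 1554/12545 11 8 S
6 60/529 12/113 -12/113 6564/59777 11 9 E
final 12 9 N

n=0: pose=(8,6,W); sL=4/27, sR=20/111; mL=-20/111, mR=164/999; mL+mR=-16/999 → advance -1; mR−mL=344/999 → turn +1·90°
n=1: pose=(9,6,S); sL=30/289, sR=30/169; mL=-30/169, mR=6870/48841; mL+mR=-1800/48841 → advance -1; mR−mL=15540/48841 → turn +1·90°
n=2: pose=(9,7,E); sL=12/89, sR=12/101; mL=-12/101, mR=1140/8989; mL+mR=72/8989 → advance +1; mR−mL=2208/8989 → turn +1·90°
n=3: pose=(10,7,N); sL=3/17, sR=15/148; mL=-15/148, mR=699/5032; mL+mR=189/5032 → advance +1; mR−mL=1209/5032 → turn +1·90°
n=4: pose=(10,8,W); sL=60/449, sR=60/401; mL=-60/401, mR=25500/180049; mL+mR=-1440/180049 → advance -1; mR−mL=52440/180049 → turn +1·90°
n=5: pose=(11,8,S); sL=6/65, sR=30/193; mL=-30/193, mR=1554/12545; mL+mR=-396/12545 → advance -1; mR−mL=3504/12545 → turn +1·90°
n=6: pose=(11,9,E); sL=60/529, sR=12/113; mL=-12/113, mR=6564/59777; mL+mR=216/59777 → advance +1; mR−mL=12912/59777 → turn +1·90°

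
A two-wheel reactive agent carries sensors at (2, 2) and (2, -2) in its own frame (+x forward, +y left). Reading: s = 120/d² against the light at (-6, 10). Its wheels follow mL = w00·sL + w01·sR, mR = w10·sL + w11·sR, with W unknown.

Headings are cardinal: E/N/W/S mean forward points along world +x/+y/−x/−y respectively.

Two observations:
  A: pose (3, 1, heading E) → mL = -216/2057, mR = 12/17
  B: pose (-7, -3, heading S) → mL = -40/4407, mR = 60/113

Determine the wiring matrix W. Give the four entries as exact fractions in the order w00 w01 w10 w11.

-1/2 1/2 1 0

obs A: pose=(3,1,E) → sL=12/17, sR=60/121, mL=-216/2057, mR=12/17
obs B: pose=(-7,-3,S) → sL=60/113, sR=20/39, mL=-40/4407, mR=60/113
sensor matrix S = [[12/17, 60/121], [60/113, 20/39]]; det S = 298240/3021733
solve [mL_A; mL_B] = S·[w00; w01] and [mR_A; mR_B] = S·[w10; w11]:
  w00 = -1/2, w01 = 1/2, w10 = 1, w11 = 0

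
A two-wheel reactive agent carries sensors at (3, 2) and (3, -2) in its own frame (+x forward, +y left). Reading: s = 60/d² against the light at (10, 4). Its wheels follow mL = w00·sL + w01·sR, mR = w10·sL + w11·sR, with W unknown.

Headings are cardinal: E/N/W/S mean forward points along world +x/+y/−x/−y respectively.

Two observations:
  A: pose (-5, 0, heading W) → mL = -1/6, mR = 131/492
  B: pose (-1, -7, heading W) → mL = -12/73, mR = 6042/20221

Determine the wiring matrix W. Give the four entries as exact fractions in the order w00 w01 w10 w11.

-1 0 1/2 1

obs A: pose=(-5,0,W) → sL=1/6, sR=15/82, mL=-1/6, mR=131/492
obs B: pose=(-1,-7,W) → sL=12/73, sR=60/277, mL=-12/73, mR=6042/20221
sensor matrix S = [[1/6, 15/82], [12/73, 60/277]]; det S = 5000/829061
solve [mL_A; mL_B] = S·[w00; w01] and [mR_A; mR_B] = S·[w10; w11]:
  w00 = -1, w01 = 0, w10 = 1/2, w11 = 1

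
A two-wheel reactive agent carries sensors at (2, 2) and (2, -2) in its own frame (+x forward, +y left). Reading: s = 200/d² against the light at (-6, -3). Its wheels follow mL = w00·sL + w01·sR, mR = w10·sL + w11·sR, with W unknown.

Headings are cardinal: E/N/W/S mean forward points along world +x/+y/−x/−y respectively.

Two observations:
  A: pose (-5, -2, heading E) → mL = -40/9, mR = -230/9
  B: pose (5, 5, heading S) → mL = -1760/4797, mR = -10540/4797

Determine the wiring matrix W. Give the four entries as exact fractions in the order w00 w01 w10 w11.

1/2 -1/2 -1/2 -1

obs A: pose=(-5,-2,E) → sL=100/9, sR=20, mL=-40/9, mR=-230/9
obs B: pose=(5,5,S) → sL=40/41, sR=200/117, mL=-1760/4797, mR=-10540/4797
sensor matrix S = [[100/9, 20], [40/41, 200/117]]; det S = -22400/43173
solve [mL_A; mL_B] = S·[w00; w01] and [mR_A; mR_B] = S·[w10; w11]:
  w00 = 1/2, w01 = -1/2, w10 = -1/2, w11 = -1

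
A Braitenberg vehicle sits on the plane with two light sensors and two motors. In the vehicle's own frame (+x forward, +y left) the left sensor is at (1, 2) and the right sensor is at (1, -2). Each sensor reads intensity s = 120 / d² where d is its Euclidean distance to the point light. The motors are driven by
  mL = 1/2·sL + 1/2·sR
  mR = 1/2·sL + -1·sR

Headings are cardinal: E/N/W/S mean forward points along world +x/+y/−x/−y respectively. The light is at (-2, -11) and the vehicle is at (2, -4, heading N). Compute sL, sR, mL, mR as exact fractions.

left sensor world pos  = (0, -3); dL² = 68
right sensor world pos = (4, -3); dR² = 100
sL = 120/68 = 30/17
sR = 120/100 = 6/5
mL = 1/2·sL + 1/2·sR = 126/85
mR = 1/2·sL + -1·sR = -27/85

30/17 6/5 126/85 -27/85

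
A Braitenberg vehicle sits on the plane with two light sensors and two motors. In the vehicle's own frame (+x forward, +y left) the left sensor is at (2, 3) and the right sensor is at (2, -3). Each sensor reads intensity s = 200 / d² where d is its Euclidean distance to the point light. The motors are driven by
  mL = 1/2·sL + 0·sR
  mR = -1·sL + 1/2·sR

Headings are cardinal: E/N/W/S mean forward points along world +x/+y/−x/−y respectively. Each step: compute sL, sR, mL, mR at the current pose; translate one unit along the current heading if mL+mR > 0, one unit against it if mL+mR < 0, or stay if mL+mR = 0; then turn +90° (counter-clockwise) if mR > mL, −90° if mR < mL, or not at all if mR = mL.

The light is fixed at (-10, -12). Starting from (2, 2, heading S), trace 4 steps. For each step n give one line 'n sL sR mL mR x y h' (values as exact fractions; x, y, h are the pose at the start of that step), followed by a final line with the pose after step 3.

n=0: pose=(2,2,S); sL=200/369, sR=8/9; mL=100/369, mR=-4/41; mL+mR=64/369 → advance +1; mR−mL=-136/369 → turn -1·90°
n=1: pose=(2,1,W); sL=1, sR=50/89; mL=1/2, mR=-64/89; mL+mR=-39/178 → advance -1; mR−mL=-217/178 → turn -1·90°
n=2: pose=(3,1,N); sL=8/13, sR=200/481; mL=4/13, mR=-196/481; mL+mR=-48/481 → advance -1; mR−mL=-344/481 → turn -1·90°
n=3: pose=(3,0,E); sL=4/9, sR=100/153; mL=2/9, mR=-2/17; mL+mR=16/153 → advance +1; mR−mL=-52/153 → turn -1·90°

0 200/369 8/9 100/369 -4/41 2 2 S
1 1 50/89 1/2 -64/89 2 1 W
2 8/13 200/481 4/13 -196/481 3 1 N
3 4/9 100/153 2/9 -2/17 3 0 E
final 4 0 S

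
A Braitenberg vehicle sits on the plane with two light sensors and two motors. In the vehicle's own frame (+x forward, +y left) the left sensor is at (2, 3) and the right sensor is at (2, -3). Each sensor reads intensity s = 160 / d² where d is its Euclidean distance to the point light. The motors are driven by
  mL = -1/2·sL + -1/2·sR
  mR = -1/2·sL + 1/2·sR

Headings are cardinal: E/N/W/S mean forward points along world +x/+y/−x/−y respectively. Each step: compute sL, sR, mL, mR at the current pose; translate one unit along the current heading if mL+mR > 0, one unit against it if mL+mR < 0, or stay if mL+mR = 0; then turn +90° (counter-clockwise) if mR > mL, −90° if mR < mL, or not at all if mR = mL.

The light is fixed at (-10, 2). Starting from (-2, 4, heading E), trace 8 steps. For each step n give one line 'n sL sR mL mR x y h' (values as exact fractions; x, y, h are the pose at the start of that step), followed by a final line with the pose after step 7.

0 32/25 160/101 -3616/2525 384/2525 -2 4 E
1 5 40/29 -185/58 -105/58 -3 4 N
2 160/29 160/41 -5600/1189 -960/1189 -3 3 W
3 80/61 80/13 -2960/793 1920/793 -2 3 S
4 32/25 160/101 -3616/2525 384/2525 -2 4 E
5 5 40/29 -185/58 -105/58 -3 4 N
6 160/29 160/41 -5600/1189 -960/1189 -3 3 W
7 80/61 80/13 -2960/793 1920/793 -2 3 S
final -2 4 E

n=0: pose=(-2,4,E); sL=32/25, sR=160/101; mL=-3616/2525, mR=384/2525; mL+mR=-32/25 → advance -1; mR−mL=160/101 → turn +1·90°
n=1: pose=(-3,4,N); sL=5, sR=40/29; mL=-185/58, mR=-105/58; mL+mR=-5 → advance -1; mR−mL=40/29 → turn +1·90°
n=2: pose=(-3,3,W); sL=160/29, sR=160/41; mL=-5600/1189, mR=-960/1189; mL+mR=-160/29 → advance -1; mR−mL=160/41 → turn +1·90°
n=3: pose=(-2,3,S); sL=80/61, sR=80/13; mL=-2960/793, mR=1920/793; mL+mR=-80/61 → advance -1; mR−mL=80/13 → turn +1·90°
n=4: pose=(-2,4,E); sL=32/25, sR=160/101; mL=-3616/2525, mR=384/2525; mL+mR=-32/25 → advance -1; mR−mL=160/101 → turn +1·90°
n=5: pose=(-3,4,N); sL=5, sR=40/29; mL=-185/58, mR=-105/58; mL+mR=-5 → advance -1; mR−mL=40/29 → turn +1·90°
n=6: pose=(-3,3,W); sL=160/29, sR=160/41; mL=-5600/1189, mR=-960/1189; mL+mR=-160/29 → advance -1; mR−mL=160/41 → turn +1·90°
n=7: pose=(-2,3,S); sL=80/61, sR=80/13; mL=-2960/793, mR=1920/793; mL+mR=-80/61 → advance -1; mR−mL=80/13 → turn +1·90°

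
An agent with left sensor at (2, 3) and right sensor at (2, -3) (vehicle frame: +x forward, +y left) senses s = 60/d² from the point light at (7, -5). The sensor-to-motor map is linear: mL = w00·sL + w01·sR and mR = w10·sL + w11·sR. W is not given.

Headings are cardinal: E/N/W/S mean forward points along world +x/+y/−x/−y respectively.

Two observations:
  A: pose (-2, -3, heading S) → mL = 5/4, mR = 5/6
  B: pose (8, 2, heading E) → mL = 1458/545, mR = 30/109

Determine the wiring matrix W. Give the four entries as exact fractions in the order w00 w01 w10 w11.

obs A: pose=(-2,-3,S) → sL=5/3, sR=5/12, mL=5/4, mR=5/6
obs B: pose=(8,2,E) → sL=60/109, sR=12/5, mL=1458/545, mR=30/109
sensor matrix S = [[5/3, 5/12], [60/109, 12/5]]; det S = 411/109
solve [mL_A; mL_B] = S·[w00; w01] and [mR_A; mR_B] = S·[w10; w11]:
  w00 = 1/2, w01 = 1, w10 = 1/2, w11 = 0

1/2 1 1/2 0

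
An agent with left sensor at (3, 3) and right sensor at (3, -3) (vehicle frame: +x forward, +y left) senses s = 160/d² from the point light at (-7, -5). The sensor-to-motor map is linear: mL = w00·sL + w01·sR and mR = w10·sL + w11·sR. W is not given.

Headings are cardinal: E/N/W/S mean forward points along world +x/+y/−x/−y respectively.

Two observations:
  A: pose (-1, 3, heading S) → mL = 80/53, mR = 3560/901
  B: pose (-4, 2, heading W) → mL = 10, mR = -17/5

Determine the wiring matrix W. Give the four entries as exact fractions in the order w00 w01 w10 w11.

obs A: pose=(-1,3,S) → sL=80/53, sR=80/17, mL=80/53, mR=3560/901
obs B: pose=(-4,2,W) → sL=10, sR=8/5, mL=10, mR=-17/5
sensor matrix S = [[80/53, 80/17], [10, 8/5]]; det S = -40224/901
solve [mL_A; mL_B] = S·[w00; w01] and [mR_A; mR_B] = S·[w10; w11]:
  w00 = 1, w01 = 0, w10 = -1/2, w11 = 1

1 0 -1/2 1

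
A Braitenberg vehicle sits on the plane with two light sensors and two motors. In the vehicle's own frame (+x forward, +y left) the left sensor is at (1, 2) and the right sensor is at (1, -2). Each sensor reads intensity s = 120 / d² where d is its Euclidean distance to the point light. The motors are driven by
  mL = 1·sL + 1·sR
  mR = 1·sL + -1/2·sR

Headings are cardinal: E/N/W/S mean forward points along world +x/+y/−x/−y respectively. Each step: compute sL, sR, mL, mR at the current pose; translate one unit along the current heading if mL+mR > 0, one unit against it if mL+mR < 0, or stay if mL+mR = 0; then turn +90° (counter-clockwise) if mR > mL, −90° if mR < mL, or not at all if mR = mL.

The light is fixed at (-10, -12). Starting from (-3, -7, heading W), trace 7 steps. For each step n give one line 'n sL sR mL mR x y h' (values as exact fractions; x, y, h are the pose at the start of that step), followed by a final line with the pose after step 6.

n=0: pose=(-3,-7,W); sL=8/3, sR=24/17; mL=208/51, mR=100/51; mL+mR=308/51 → advance +1; mR−mL=-36/17 → turn -1·90°
n=1: pose=(-4,-7,N); sL=30/13, sR=6/5; mL=228/65, mR=111/65; mL+mR=339/65 → advance +1; mR−mL=-9/5 → turn -1·90°
n=2: pose=(-4,-6,E); sL=120/113, sR=24/13; mL=4272/1469, mR=204/1469; mL+mR=4476/1469 → advance +1; mR−mL=-36/13 → turn -1·90°
n=3: pose=(-3,-6,S); sL=60/53, sR=12/5; mL=936/265, mR=-18/265; mL+mR=918/265 → advance +1; mR−mL=-18/5 → turn -1·90°
n=4: pose=(-3,-7,W); sL=8/3, sR=24/17; mL=208/51, mR=100/51; mL+mR=308/51 → advance +1; mR−mL=-36/17 → turn -1·90°
n=5: pose=(-4,-7,N); sL=30/13, sR=6/5; mL=228/65, mR=111/65; mL+mR=339/65 → advance +1; mR−mL=-9/5 → turn -1·90°
n=6: pose=(-4,-6,E); sL=120/113, sR=24/13; mL=4272/1469, mR=204/1469; mL+mR=4476/1469 → advance +1; mR−mL=-36/13 → turn -1·90°

0 8/3 24/17 208/51 100/51 -3 -7 W
1 30/13 6/5 228/65 111/65 -4 -7 N
2 120/113 24/13 4272/1469 204/1469 -4 -6 E
3 60/53 12/5 936/265 -18/265 -3 -6 S
4 8/3 24/17 208/51 100/51 -3 -7 W
5 30/13 6/5 228/65 111/65 -4 -7 N
6 120/113 24/13 4272/1469 204/1469 -4 -6 E
final -3 -6 S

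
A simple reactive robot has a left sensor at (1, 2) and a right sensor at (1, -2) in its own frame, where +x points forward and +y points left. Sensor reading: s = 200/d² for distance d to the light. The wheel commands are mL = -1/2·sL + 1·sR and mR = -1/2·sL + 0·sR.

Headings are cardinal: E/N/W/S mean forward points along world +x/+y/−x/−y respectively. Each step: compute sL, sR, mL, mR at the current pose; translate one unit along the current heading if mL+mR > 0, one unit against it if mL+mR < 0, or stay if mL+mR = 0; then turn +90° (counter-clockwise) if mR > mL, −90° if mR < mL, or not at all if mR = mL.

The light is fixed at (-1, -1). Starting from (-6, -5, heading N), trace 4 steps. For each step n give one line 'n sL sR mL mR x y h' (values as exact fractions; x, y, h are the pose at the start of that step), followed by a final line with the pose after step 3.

0 100/29 100/9 2450/261 -50/29 -6 -5 N
1 200/17 200/41 -700/697 -100/17 -6 -4 E
2 25/4 5/2 -5/8 -25/8 -7 -4 S
3 40/13 200/49 1620/637 -20/13 -7 -3 W
final -8 -3 N

n=0: pose=(-6,-5,N); sL=100/29, sR=100/9; mL=2450/261, mR=-50/29; mL+mR=2000/261 → advance +1; mR−mL=-100/9 → turn -1·90°
n=1: pose=(-6,-4,E); sL=200/17, sR=200/41; mL=-700/697, mR=-100/17; mL+mR=-4800/697 → advance -1; mR−mL=-200/41 → turn -1·90°
n=2: pose=(-7,-4,S); sL=25/4, sR=5/2; mL=-5/8, mR=-25/8; mL+mR=-15/4 → advance -1; mR−mL=-5/2 → turn -1·90°
n=3: pose=(-7,-3,W); sL=40/13, sR=200/49; mL=1620/637, mR=-20/13; mL+mR=640/637 → advance +1; mR−mL=-200/49 → turn -1·90°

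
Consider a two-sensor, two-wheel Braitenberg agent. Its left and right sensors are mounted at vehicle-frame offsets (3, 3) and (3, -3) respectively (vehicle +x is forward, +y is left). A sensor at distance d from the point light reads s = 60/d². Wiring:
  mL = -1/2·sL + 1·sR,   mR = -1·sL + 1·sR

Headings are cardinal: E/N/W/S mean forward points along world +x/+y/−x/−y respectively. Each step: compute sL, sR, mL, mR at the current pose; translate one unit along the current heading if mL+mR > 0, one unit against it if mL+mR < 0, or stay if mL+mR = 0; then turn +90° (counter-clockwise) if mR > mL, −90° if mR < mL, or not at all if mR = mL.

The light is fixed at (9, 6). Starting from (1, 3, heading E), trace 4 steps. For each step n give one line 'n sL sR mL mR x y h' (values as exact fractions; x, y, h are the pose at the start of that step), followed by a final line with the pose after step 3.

0 12/5 60/61 -66/305 -432/305 1 3 E
1 5/6 1/3 -1/12 -1/2 0 3 S
2 60/169 12/29 1158/4901 288/4901 0 4 W
3 6/17 6/5 87/85 72/85 -1 4 N
final -1 5 E

n=0: pose=(1,3,E); sL=12/5, sR=60/61; mL=-66/305, mR=-432/305; mL+mR=-498/305 → advance -1; mR−mL=-6/5 → turn -1·90°
n=1: pose=(0,3,S); sL=5/6, sR=1/3; mL=-1/12, mR=-1/2; mL+mR=-7/12 → advance -1; mR−mL=-5/12 → turn -1·90°
n=2: pose=(0,4,W); sL=60/169, sR=12/29; mL=1158/4901, mR=288/4901; mL+mR=1446/4901 → advance +1; mR−mL=-30/169 → turn -1·90°
n=3: pose=(-1,4,N); sL=6/17, sR=6/5; mL=87/85, mR=72/85; mL+mR=159/85 → advance +1; mR−mL=-3/17 → turn -1·90°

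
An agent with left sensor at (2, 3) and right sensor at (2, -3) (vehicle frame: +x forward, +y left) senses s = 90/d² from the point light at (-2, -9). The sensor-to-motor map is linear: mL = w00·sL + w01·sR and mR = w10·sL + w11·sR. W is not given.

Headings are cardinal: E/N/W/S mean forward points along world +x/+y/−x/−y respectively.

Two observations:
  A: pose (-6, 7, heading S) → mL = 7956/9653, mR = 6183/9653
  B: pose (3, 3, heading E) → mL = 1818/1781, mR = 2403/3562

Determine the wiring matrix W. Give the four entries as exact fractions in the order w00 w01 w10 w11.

1 1 1 1/2

obs A: pose=(-6,7,S) → sL=90/197, sR=18/49, mL=7956/9653, mR=6183/9653
obs B: pose=(3,3,E) → sL=45/137, sR=9/13, mL=1818/1781, mR=2403/3562
sensor matrix S = [[90/197, 18/49], [45/137, 9/13]]; det S = 3363120/17191993
solve [mL_A; mL_B] = S·[w00; w01] and [mR_A; mR_B] = S·[w10; w11]:
  w00 = 1, w01 = 1, w10 = 1, w11 = 1/2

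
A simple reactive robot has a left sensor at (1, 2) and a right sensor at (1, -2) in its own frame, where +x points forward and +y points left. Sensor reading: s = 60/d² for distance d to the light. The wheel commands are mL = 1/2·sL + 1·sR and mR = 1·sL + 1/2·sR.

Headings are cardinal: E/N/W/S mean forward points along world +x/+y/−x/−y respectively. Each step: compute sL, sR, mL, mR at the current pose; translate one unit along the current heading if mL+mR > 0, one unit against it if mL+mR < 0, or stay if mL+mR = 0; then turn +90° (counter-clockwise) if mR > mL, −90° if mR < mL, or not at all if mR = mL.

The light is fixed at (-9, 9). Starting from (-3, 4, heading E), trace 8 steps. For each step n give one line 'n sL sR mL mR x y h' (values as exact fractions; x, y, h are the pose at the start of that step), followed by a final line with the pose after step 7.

0 30/29 30/49 1605/1421 1905/1421 -3 4 E
1 60/41 60/97 5370/3977 7050/3977 -2 4 N
2 5/6 3/2 23/12 19/12 -2 5 W
3 12/5 60/73 738/365 1026/365 -3 5 N
4 6/5 30/13 189/65 153/65 -3 6 W
5 60/13 60/53 2370/689 3570/689 -4 6 N
6 15/8 15/4 75/16 15/4 -4 7 W
7 12 60/37 282/37 474/37 -5 7 N
final -5 8 W

n=0: pose=(-3,4,E); sL=30/29, sR=30/49; mL=1605/1421, mR=1905/1421; mL+mR=3510/1421 → advance +1; mR−mL=300/1421 → turn +1·90°
n=1: pose=(-2,4,N); sL=60/41, sR=60/97; mL=5370/3977, mR=7050/3977; mL+mR=12420/3977 → advance +1; mR−mL=1680/3977 → turn +1·90°
n=2: pose=(-2,5,W); sL=5/6, sR=3/2; mL=23/12, mR=19/12; mL+mR=7/2 → advance +1; mR−mL=-1/3 → turn -1·90°
n=3: pose=(-3,5,N); sL=12/5, sR=60/73; mL=738/365, mR=1026/365; mL+mR=1764/365 → advance +1; mR−mL=288/365 → turn +1·90°
n=4: pose=(-3,6,W); sL=6/5, sR=30/13; mL=189/65, mR=153/65; mL+mR=342/65 → advance +1; mR−mL=-36/65 → turn -1·90°
n=5: pose=(-4,6,N); sL=60/13, sR=60/53; mL=2370/689, mR=3570/689; mL+mR=5940/689 → advance +1; mR−mL=1200/689 → turn +1·90°
n=6: pose=(-4,7,W); sL=15/8, sR=15/4; mL=75/16, mR=15/4; mL+mR=135/16 → advance +1; mR−mL=-15/16 → turn -1·90°
n=7: pose=(-5,7,N); sL=12, sR=60/37; mL=282/37, mR=474/37; mL+mR=756/37 → advance +1; mR−mL=192/37 → turn +1·90°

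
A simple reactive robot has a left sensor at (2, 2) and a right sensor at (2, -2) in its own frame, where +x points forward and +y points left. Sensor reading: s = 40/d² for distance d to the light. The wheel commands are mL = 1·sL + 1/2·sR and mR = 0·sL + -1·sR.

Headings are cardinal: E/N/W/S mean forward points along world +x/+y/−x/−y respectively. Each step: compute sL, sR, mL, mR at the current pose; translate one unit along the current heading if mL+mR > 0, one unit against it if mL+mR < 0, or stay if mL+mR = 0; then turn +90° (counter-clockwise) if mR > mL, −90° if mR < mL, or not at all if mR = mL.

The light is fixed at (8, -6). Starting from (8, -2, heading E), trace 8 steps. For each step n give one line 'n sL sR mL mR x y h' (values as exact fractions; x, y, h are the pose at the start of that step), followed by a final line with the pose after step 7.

n=0: pose=(8,-2,E); sL=1, sR=5; mL=7/2, mR=-5; mL+mR=-3/2 → advance -1; mR−mL=-17/2 → turn -1·90°
n=1: pose=(7,-2,S); sL=8, sR=40/13; mL=124/13, mR=-40/13; mL+mR=84/13 → advance +1; mR−mL=-164/13 → turn -1·90°
n=2: pose=(7,-3,W); sL=4, sR=20/17; mL=78/17, mR=-20/17; mL+mR=58/17 → advance +1; mR−mL=-98/17 → turn -1·90°
n=3: pose=(6,-3,N); sL=40/41, sR=8/5; mL=364/205, mR=-8/5; mL+mR=36/205 → advance +1; mR−mL=-692/205 → turn -1·90°
n=4: pose=(6,-2,E); sL=10/9, sR=10; mL=55/9, mR=-10; mL+mR=-35/9 → advance -1; mR−mL=-145/9 → turn -1·90°
n=5: pose=(5,-2,S); sL=8, sR=40/29; mL=252/29, mR=-40/29; mL+mR=212/29 → advance +1; mR−mL=-292/29 → turn -1·90°
n=6: pose=(5,-3,W); sL=20/13, sR=4/5; mL=126/65, mR=-4/5; mL+mR=74/65 → advance +1; mR−mL=-178/65 → turn -1·90°
n=7: pose=(4,-3,N); sL=40/61, sR=40/29; mL=2380/1769, mR=-40/29; mL+mR=-60/1769 → advance -1; mR−mL=-4820/1769 → turn -1·90°

0 1 5 7/2 -5 8 -2 E
1 8 40/13 124/13 -40/13 7 -2 S
2 4 20/17 78/17 -20/17 7 -3 W
3 40/41 8/5 364/205 -8/5 6 -3 N
4 10/9 10 55/9 -10 6 -2 E
5 8 40/29 252/29 -40/29 5 -2 S
6 20/13 4/5 126/65 -4/5 5 -3 W
7 40/61 40/29 2380/1769 -40/29 4 -3 N
final 4 -4 E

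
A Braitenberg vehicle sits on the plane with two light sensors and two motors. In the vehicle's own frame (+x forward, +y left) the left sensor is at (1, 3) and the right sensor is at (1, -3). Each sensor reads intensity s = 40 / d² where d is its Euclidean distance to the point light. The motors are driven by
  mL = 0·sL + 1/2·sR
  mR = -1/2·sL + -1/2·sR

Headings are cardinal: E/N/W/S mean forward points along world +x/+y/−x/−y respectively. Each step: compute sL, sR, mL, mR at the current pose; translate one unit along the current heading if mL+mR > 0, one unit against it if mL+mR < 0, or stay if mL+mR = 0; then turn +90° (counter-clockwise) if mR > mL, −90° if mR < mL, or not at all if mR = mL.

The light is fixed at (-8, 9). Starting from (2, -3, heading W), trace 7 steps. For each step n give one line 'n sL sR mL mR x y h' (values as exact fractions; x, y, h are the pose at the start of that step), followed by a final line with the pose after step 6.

n=0: pose=(2,-3,W); sL=20/153, sR=20/81; mL=10/81, mR=-260/1377; mL+mR=-10/153 → advance -1; mR−mL=-430/1377 → turn -1·90°
n=1: pose=(3,-3,N); sL=8/37, sR=40/317; mL=20/317, mR=-2008/11729; mL+mR=-4/37 → advance -1; mR−mL=-2748/11729 → turn -1·90°
n=2: pose=(3,-4,E); sL=10/61, sR=1/10; mL=1/20, mR=-161/1220; mL+mR=-5/61 → advance -1; mR−mL=-111/610 → turn -1·90°
n=3: pose=(2,-4,S); sL=8/73, sR=8/49; mL=4/49, mR=-488/3577; mL+mR=-4/73 → advance -1; mR−mL=-780/3577 → turn -1·90°
n=4: pose=(2,-3,W); sL=20/153, sR=20/81; mL=10/81, mR=-260/1377; mL+mR=-10/153 → advance -1; mR−mL=-430/1377 → turn -1·90°
n=5: pose=(3,-3,N); sL=8/37, sR=40/317; mL=20/317, mR=-2008/11729; mL+mR=-4/37 → advance -1; mR−mL=-2748/11729 → turn -1·90°
n=6: pose=(3,-4,E); sL=10/61, sR=1/10; mL=1/20, mR=-161/1220; mL+mR=-5/61 → advance -1; mR−mL=-111/610 → turn -1·90°

0 20/153 20/81 10/81 -260/1377 2 -3 W
1 8/37 40/317 20/317 -2008/11729 3 -3 N
2 10/61 1/10 1/20 -161/1220 3 -4 E
3 8/73 8/49 4/49 -488/3577 2 -4 S
4 20/153 20/81 10/81 -260/1377 2 -3 W
5 8/37 40/317 20/317 -2008/11729 3 -3 N
6 10/61 1/10 1/20 -161/1220 3 -4 E
final 2 -4 S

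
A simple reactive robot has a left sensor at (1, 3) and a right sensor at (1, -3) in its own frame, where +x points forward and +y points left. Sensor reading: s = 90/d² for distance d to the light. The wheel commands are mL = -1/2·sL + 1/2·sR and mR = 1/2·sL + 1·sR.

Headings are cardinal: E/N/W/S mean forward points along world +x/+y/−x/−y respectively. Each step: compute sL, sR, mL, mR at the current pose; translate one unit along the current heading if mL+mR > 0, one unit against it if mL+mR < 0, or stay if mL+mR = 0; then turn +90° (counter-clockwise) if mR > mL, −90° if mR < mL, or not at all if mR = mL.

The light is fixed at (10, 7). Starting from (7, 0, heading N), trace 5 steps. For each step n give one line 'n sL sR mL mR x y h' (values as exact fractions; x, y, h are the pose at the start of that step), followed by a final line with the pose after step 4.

n=0: pose=(7,0,N); sL=5/4, sR=5/2; mL=5/8, mR=25/8; mL+mR=15/4 → advance +1; mR−mL=5/2 → turn +1·90°
n=1: pose=(7,1,W); sL=90/97, sR=18/5; mL=648/485, mR=1971/485; mL+mR=27/5 → advance +1; mR−mL=1323/485 → turn +1·90°
n=2: pose=(6,1,S); sL=9/5, sR=45/49; mL=-108/245, mR=891/490; mL+mR=135/98 → advance +1; mR−mL=1107/490 → turn +1·90°
n=3: pose=(6,0,E); sL=18/5, sR=90/109; mL=-756/545, mR=1431/545; mL+mR=135/109 → advance +1; mR−mL=2187/545 → turn +1·90°
n=4: pose=(7,0,N); sL=5/4, sR=5/2; mL=5/8, mR=25/8; mL+mR=15/4 → advance +1; mR−mL=5/2 → turn +1·90°

0 5/4 5/2 5/8 25/8 7 0 N
1 90/97 18/5 648/485 1971/485 7 1 W
2 9/5 45/49 -108/245 891/490 6 1 S
3 18/5 90/109 -756/545 1431/545 6 0 E
4 5/4 5/2 5/8 25/8 7 0 N
final 7 1 W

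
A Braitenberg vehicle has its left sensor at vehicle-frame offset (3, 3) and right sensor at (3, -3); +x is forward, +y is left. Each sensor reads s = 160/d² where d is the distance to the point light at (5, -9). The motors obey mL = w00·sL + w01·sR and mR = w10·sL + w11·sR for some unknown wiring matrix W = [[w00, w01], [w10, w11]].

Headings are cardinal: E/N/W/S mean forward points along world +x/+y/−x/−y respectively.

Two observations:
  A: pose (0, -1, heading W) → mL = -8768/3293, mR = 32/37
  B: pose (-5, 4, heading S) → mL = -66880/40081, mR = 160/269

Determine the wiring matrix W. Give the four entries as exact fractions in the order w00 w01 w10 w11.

-1 -1 0 1

obs A: pose=(0,-1,W) → sL=160/89, sR=32/37, mL=-8768/3293, mR=32/37
obs B: pose=(-5,4,S) → sL=160/149, sR=160/269, mL=-66880/40081, mR=160/269
sensor matrix S = [[160/89, 32/37], [160/149, 160/269]]; det S = 18554880/131986733
solve [mL_A; mL_B] = S·[w00; w01] and [mR_A; mR_B] = S·[w10; w11]:
  w00 = -1, w01 = -1, w10 = 0, w11 = 1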